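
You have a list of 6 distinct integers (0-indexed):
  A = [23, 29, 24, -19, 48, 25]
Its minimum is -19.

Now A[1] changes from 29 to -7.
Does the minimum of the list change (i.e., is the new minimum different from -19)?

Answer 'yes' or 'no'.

Answer: no

Derivation:
Old min = -19
Change: A[1] 29 -> -7
Changed element was NOT the min; min changes only if -7 < -19.
New min = -19; changed? no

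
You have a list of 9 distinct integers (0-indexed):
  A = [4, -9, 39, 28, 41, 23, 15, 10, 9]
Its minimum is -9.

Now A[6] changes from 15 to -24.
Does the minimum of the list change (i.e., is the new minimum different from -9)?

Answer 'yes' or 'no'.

Answer: yes

Derivation:
Old min = -9
Change: A[6] 15 -> -24
Changed element was NOT the min; min changes only if -24 < -9.
New min = -24; changed? yes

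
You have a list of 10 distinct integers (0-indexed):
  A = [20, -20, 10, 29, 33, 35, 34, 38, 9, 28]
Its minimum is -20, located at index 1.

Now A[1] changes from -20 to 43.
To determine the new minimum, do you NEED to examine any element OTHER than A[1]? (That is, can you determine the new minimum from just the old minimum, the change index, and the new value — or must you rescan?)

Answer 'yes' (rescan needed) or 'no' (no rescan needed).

Old min = -20 at index 1
Change at index 1: -20 -> 43
Index 1 WAS the min and new value 43 > old min -20. Must rescan other elements to find the new min.
Needs rescan: yes

Answer: yes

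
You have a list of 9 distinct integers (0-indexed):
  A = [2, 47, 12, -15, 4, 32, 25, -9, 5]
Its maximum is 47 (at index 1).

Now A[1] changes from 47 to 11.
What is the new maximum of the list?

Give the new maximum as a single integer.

Answer: 32

Derivation:
Old max = 47 (at index 1)
Change: A[1] 47 -> 11
Changed element WAS the max -> may need rescan.
  Max of remaining elements: 32
  New max = max(11, 32) = 32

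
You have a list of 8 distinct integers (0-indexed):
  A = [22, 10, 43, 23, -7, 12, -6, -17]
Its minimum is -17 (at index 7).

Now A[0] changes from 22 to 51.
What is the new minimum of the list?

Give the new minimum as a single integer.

Answer: -17

Derivation:
Old min = -17 (at index 7)
Change: A[0] 22 -> 51
Changed element was NOT the old min.
  New min = min(old_min, new_val) = min(-17, 51) = -17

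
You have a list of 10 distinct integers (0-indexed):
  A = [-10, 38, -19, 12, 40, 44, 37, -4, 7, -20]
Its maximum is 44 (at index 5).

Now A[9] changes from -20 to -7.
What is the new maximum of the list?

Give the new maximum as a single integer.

Old max = 44 (at index 5)
Change: A[9] -20 -> -7
Changed element was NOT the old max.
  New max = max(old_max, new_val) = max(44, -7) = 44

Answer: 44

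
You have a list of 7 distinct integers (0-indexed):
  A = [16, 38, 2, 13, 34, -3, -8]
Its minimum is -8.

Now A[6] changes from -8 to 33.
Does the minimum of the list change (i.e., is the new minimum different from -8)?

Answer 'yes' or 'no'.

Answer: yes

Derivation:
Old min = -8
Change: A[6] -8 -> 33
Changed element was the min; new min must be rechecked.
New min = -3; changed? yes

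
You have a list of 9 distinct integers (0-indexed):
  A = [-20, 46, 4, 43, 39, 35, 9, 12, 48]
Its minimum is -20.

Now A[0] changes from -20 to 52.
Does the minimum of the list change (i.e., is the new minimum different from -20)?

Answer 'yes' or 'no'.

Old min = -20
Change: A[0] -20 -> 52
Changed element was the min; new min must be rechecked.
New min = 4; changed? yes

Answer: yes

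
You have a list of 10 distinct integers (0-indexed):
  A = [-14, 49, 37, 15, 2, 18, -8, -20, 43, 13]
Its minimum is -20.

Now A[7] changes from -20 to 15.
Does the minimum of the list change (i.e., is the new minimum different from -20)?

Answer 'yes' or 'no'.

Answer: yes

Derivation:
Old min = -20
Change: A[7] -20 -> 15
Changed element was the min; new min must be rechecked.
New min = -14; changed? yes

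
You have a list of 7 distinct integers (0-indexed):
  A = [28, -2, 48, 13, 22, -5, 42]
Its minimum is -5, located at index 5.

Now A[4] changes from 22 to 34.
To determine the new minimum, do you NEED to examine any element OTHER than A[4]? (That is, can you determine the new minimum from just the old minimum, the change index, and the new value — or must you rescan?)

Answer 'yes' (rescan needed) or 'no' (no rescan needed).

Old min = -5 at index 5
Change at index 4: 22 -> 34
Index 4 was NOT the min. New min = min(-5, 34). No rescan of other elements needed.
Needs rescan: no

Answer: no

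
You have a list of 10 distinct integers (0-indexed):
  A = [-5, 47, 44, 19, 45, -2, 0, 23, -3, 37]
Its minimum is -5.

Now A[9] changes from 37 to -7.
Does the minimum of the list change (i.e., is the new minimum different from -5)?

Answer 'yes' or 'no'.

Old min = -5
Change: A[9] 37 -> -7
Changed element was NOT the min; min changes only if -7 < -5.
New min = -7; changed? yes

Answer: yes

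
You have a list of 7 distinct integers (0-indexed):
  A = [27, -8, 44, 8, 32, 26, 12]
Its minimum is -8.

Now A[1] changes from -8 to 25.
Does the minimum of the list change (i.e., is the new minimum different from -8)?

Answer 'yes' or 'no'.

Old min = -8
Change: A[1] -8 -> 25
Changed element was the min; new min must be rechecked.
New min = 8; changed? yes

Answer: yes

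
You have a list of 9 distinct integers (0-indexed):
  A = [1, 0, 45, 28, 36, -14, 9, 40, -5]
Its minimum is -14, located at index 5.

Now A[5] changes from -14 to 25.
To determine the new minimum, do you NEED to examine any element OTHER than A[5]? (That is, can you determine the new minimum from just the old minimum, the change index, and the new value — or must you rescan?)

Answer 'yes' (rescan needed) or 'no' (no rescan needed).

Answer: yes

Derivation:
Old min = -14 at index 5
Change at index 5: -14 -> 25
Index 5 WAS the min and new value 25 > old min -14. Must rescan other elements to find the new min.
Needs rescan: yes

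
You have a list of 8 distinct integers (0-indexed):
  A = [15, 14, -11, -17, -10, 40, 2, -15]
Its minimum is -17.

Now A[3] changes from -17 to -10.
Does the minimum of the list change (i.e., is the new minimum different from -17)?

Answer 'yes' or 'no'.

Answer: yes

Derivation:
Old min = -17
Change: A[3] -17 -> -10
Changed element was the min; new min must be rechecked.
New min = -15; changed? yes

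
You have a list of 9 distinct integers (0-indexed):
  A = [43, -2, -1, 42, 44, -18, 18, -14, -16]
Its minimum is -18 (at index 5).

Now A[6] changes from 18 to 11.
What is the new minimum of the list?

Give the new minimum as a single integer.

Old min = -18 (at index 5)
Change: A[6] 18 -> 11
Changed element was NOT the old min.
  New min = min(old_min, new_val) = min(-18, 11) = -18

Answer: -18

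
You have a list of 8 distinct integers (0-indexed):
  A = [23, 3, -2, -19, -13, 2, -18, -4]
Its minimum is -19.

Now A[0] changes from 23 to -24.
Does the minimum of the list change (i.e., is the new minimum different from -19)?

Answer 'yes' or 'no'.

Old min = -19
Change: A[0] 23 -> -24
Changed element was NOT the min; min changes only if -24 < -19.
New min = -24; changed? yes

Answer: yes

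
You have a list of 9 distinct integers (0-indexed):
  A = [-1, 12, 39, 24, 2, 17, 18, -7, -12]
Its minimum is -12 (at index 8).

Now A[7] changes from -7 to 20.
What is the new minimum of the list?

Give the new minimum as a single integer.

Old min = -12 (at index 8)
Change: A[7] -7 -> 20
Changed element was NOT the old min.
  New min = min(old_min, new_val) = min(-12, 20) = -12

Answer: -12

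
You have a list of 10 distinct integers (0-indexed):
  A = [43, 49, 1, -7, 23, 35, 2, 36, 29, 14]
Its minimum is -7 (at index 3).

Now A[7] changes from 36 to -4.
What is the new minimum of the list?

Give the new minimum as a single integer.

Answer: -7

Derivation:
Old min = -7 (at index 3)
Change: A[7] 36 -> -4
Changed element was NOT the old min.
  New min = min(old_min, new_val) = min(-7, -4) = -7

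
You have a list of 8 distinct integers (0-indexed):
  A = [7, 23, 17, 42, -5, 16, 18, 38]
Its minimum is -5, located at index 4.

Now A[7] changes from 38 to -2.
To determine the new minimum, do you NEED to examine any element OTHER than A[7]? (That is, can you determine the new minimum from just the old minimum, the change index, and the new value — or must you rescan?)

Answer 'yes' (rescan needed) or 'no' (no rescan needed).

Answer: no

Derivation:
Old min = -5 at index 4
Change at index 7: 38 -> -2
Index 7 was NOT the min. New min = min(-5, -2). No rescan of other elements needed.
Needs rescan: no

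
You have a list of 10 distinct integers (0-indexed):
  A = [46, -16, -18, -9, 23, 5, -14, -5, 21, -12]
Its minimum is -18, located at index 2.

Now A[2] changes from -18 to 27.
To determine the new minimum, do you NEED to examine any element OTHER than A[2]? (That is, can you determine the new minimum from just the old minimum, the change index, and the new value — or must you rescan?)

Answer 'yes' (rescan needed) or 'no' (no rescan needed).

Answer: yes

Derivation:
Old min = -18 at index 2
Change at index 2: -18 -> 27
Index 2 WAS the min and new value 27 > old min -18. Must rescan other elements to find the new min.
Needs rescan: yes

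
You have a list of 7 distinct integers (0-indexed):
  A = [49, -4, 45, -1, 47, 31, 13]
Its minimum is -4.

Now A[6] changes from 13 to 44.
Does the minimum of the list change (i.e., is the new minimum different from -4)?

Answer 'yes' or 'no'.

Answer: no

Derivation:
Old min = -4
Change: A[6] 13 -> 44
Changed element was NOT the min; min changes only if 44 < -4.
New min = -4; changed? no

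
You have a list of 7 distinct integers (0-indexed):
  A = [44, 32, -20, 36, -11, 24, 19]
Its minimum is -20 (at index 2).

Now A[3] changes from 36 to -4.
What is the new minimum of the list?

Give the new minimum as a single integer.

Answer: -20

Derivation:
Old min = -20 (at index 2)
Change: A[3] 36 -> -4
Changed element was NOT the old min.
  New min = min(old_min, new_val) = min(-20, -4) = -20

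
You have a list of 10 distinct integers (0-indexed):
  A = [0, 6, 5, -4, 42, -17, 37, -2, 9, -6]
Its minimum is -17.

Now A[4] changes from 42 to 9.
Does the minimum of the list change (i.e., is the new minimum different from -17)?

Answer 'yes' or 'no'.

Answer: no

Derivation:
Old min = -17
Change: A[4] 42 -> 9
Changed element was NOT the min; min changes only if 9 < -17.
New min = -17; changed? no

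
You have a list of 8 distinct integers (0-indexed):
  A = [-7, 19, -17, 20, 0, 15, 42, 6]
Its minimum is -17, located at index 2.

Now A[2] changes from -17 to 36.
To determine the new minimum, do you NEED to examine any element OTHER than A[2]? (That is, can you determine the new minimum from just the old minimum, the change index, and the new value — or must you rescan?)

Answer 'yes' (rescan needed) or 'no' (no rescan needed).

Old min = -17 at index 2
Change at index 2: -17 -> 36
Index 2 WAS the min and new value 36 > old min -17. Must rescan other elements to find the new min.
Needs rescan: yes

Answer: yes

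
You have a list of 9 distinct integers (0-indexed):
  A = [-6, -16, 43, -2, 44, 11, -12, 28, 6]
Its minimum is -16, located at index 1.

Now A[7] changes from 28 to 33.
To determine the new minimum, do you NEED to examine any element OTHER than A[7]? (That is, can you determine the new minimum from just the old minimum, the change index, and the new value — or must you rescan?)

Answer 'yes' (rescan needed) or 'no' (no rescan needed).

Old min = -16 at index 1
Change at index 7: 28 -> 33
Index 7 was NOT the min. New min = min(-16, 33). No rescan of other elements needed.
Needs rescan: no

Answer: no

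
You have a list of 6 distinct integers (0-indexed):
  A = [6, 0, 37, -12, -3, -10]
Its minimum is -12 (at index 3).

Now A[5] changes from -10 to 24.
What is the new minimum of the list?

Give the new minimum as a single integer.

Old min = -12 (at index 3)
Change: A[5] -10 -> 24
Changed element was NOT the old min.
  New min = min(old_min, new_val) = min(-12, 24) = -12

Answer: -12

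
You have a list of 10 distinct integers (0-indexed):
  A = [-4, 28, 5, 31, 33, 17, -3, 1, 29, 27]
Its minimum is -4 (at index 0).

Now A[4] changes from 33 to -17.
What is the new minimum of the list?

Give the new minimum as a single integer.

Old min = -4 (at index 0)
Change: A[4] 33 -> -17
Changed element was NOT the old min.
  New min = min(old_min, new_val) = min(-4, -17) = -17

Answer: -17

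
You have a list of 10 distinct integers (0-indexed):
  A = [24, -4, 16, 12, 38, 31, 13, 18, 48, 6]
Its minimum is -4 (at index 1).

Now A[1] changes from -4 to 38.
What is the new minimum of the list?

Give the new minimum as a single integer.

Old min = -4 (at index 1)
Change: A[1] -4 -> 38
Changed element WAS the min. Need to check: is 38 still <= all others?
  Min of remaining elements: 6
  New min = min(38, 6) = 6

Answer: 6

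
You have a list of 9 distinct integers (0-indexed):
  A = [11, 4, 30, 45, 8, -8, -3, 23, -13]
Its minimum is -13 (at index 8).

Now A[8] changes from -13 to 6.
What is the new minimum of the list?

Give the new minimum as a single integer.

Answer: -8

Derivation:
Old min = -13 (at index 8)
Change: A[8] -13 -> 6
Changed element WAS the min. Need to check: is 6 still <= all others?
  Min of remaining elements: -8
  New min = min(6, -8) = -8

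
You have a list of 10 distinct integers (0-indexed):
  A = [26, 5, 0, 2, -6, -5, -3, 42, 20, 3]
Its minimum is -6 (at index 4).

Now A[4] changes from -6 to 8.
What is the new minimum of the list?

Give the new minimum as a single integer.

Old min = -6 (at index 4)
Change: A[4] -6 -> 8
Changed element WAS the min. Need to check: is 8 still <= all others?
  Min of remaining elements: -5
  New min = min(8, -5) = -5

Answer: -5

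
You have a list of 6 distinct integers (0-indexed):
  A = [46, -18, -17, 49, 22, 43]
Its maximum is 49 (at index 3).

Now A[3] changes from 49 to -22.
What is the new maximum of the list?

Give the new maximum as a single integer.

Answer: 46

Derivation:
Old max = 49 (at index 3)
Change: A[3] 49 -> -22
Changed element WAS the max -> may need rescan.
  Max of remaining elements: 46
  New max = max(-22, 46) = 46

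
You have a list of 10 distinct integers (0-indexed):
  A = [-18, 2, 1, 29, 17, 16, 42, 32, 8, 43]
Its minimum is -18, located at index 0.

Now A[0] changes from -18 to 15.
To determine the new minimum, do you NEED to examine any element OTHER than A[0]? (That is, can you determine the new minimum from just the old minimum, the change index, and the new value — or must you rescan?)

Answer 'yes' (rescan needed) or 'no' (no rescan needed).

Old min = -18 at index 0
Change at index 0: -18 -> 15
Index 0 WAS the min and new value 15 > old min -18. Must rescan other elements to find the new min.
Needs rescan: yes

Answer: yes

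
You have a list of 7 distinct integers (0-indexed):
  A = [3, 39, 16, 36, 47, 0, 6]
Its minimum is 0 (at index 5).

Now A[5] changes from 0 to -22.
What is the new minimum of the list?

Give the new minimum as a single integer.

Old min = 0 (at index 5)
Change: A[5] 0 -> -22
Changed element WAS the min. Need to check: is -22 still <= all others?
  Min of remaining elements: 3
  New min = min(-22, 3) = -22

Answer: -22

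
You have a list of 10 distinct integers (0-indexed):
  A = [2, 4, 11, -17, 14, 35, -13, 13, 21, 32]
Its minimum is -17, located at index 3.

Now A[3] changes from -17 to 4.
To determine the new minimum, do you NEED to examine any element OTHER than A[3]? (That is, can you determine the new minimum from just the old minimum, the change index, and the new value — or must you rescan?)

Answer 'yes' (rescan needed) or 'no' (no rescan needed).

Old min = -17 at index 3
Change at index 3: -17 -> 4
Index 3 WAS the min and new value 4 > old min -17. Must rescan other elements to find the new min.
Needs rescan: yes

Answer: yes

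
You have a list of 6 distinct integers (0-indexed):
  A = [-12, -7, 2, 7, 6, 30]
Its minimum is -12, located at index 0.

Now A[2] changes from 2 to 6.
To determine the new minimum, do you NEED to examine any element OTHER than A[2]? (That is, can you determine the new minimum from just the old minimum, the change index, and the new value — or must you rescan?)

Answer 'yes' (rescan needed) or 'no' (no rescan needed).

Old min = -12 at index 0
Change at index 2: 2 -> 6
Index 2 was NOT the min. New min = min(-12, 6). No rescan of other elements needed.
Needs rescan: no

Answer: no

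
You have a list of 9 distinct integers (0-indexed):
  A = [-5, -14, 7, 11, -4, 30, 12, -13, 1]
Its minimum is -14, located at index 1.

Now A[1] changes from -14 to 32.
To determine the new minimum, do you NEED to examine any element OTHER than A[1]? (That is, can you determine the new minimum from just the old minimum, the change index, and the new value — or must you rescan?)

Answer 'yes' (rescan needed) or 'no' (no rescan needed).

Answer: yes

Derivation:
Old min = -14 at index 1
Change at index 1: -14 -> 32
Index 1 WAS the min and new value 32 > old min -14. Must rescan other elements to find the new min.
Needs rescan: yes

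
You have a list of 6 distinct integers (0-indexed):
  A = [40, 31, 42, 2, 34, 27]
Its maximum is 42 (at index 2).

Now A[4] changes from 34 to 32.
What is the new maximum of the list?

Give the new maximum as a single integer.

Old max = 42 (at index 2)
Change: A[4] 34 -> 32
Changed element was NOT the old max.
  New max = max(old_max, new_val) = max(42, 32) = 42

Answer: 42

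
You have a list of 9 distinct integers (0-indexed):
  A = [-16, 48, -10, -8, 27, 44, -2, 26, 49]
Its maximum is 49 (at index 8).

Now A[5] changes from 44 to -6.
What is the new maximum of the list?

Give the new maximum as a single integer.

Old max = 49 (at index 8)
Change: A[5] 44 -> -6
Changed element was NOT the old max.
  New max = max(old_max, new_val) = max(49, -6) = 49

Answer: 49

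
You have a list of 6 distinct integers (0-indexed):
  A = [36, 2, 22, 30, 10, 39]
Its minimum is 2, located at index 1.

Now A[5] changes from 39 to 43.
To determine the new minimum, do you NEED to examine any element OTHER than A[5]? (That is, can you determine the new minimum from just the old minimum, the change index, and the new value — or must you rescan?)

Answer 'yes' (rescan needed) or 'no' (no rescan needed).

Answer: no

Derivation:
Old min = 2 at index 1
Change at index 5: 39 -> 43
Index 5 was NOT the min. New min = min(2, 43). No rescan of other elements needed.
Needs rescan: no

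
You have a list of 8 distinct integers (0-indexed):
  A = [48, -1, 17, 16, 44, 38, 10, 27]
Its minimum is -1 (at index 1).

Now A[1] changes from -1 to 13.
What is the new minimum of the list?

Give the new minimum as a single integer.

Answer: 10

Derivation:
Old min = -1 (at index 1)
Change: A[1] -1 -> 13
Changed element WAS the min. Need to check: is 13 still <= all others?
  Min of remaining elements: 10
  New min = min(13, 10) = 10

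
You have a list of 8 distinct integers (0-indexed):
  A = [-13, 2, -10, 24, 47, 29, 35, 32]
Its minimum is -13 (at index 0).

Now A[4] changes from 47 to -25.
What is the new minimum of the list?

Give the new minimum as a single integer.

Old min = -13 (at index 0)
Change: A[4] 47 -> -25
Changed element was NOT the old min.
  New min = min(old_min, new_val) = min(-13, -25) = -25

Answer: -25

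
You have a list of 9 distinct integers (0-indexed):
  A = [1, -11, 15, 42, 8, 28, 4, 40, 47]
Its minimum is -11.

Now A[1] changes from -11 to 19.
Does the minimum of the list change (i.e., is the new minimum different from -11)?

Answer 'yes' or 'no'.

Old min = -11
Change: A[1] -11 -> 19
Changed element was the min; new min must be rechecked.
New min = 1; changed? yes

Answer: yes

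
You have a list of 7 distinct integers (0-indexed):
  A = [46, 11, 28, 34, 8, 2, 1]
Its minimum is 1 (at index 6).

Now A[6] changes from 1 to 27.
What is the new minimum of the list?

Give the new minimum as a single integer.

Old min = 1 (at index 6)
Change: A[6] 1 -> 27
Changed element WAS the min. Need to check: is 27 still <= all others?
  Min of remaining elements: 2
  New min = min(27, 2) = 2

Answer: 2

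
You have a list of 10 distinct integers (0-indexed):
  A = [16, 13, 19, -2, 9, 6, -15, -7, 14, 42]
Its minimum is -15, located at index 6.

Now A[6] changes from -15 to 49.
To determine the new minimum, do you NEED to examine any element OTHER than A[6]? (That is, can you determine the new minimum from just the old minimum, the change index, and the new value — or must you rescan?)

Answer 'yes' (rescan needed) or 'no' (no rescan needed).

Answer: yes

Derivation:
Old min = -15 at index 6
Change at index 6: -15 -> 49
Index 6 WAS the min and new value 49 > old min -15. Must rescan other elements to find the new min.
Needs rescan: yes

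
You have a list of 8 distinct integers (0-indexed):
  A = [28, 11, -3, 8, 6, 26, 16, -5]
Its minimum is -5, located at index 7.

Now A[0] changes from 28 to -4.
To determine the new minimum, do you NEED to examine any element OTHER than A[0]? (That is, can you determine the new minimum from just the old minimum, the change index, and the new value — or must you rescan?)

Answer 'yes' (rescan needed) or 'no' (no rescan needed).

Old min = -5 at index 7
Change at index 0: 28 -> -4
Index 0 was NOT the min. New min = min(-5, -4). No rescan of other elements needed.
Needs rescan: no

Answer: no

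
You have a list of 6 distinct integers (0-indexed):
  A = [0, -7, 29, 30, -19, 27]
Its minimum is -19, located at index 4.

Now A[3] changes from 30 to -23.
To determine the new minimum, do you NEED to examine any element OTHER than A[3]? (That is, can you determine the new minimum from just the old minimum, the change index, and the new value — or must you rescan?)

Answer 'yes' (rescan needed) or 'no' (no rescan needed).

Answer: no

Derivation:
Old min = -19 at index 4
Change at index 3: 30 -> -23
Index 3 was NOT the min. New min = min(-19, -23). No rescan of other elements needed.
Needs rescan: no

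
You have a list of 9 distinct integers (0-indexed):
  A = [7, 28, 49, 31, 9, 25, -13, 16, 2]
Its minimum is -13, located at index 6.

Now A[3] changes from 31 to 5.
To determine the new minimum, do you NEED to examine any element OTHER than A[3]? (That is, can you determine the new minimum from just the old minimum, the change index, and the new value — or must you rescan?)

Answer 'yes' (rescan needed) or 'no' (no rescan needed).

Old min = -13 at index 6
Change at index 3: 31 -> 5
Index 3 was NOT the min. New min = min(-13, 5). No rescan of other elements needed.
Needs rescan: no

Answer: no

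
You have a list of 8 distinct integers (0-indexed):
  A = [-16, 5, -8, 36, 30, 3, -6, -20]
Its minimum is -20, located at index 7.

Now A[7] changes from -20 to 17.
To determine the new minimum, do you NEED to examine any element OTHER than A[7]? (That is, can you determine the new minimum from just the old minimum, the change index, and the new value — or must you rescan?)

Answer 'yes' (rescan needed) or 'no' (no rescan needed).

Answer: yes

Derivation:
Old min = -20 at index 7
Change at index 7: -20 -> 17
Index 7 WAS the min and new value 17 > old min -20. Must rescan other elements to find the new min.
Needs rescan: yes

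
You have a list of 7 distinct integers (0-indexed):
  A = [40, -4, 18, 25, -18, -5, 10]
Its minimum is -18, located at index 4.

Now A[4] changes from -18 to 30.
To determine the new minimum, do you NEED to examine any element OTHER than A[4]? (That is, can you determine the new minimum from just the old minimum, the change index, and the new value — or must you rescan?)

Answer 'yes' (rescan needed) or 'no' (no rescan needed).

Old min = -18 at index 4
Change at index 4: -18 -> 30
Index 4 WAS the min and new value 30 > old min -18. Must rescan other elements to find the new min.
Needs rescan: yes

Answer: yes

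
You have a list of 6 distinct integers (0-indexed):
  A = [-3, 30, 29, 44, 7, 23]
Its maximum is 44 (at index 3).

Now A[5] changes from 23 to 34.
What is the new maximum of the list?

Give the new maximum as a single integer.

Answer: 44

Derivation:
Old max = 44 (at index 3)
Change: A[5] 23 -> 34
Changed element was NOT the old max.
  New max = max(old_max, new_val) = max(44, 34) = 44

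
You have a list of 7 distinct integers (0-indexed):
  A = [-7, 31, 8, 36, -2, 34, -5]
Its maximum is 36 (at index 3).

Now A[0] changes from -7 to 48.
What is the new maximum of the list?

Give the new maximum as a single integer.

Old max = 36 (at index 3)
Change: A[0] -7 -> 48
Changed element was NOT the old max.
  New max = max(old_max, new_val) = max(36, 48) = 48

Answer: 48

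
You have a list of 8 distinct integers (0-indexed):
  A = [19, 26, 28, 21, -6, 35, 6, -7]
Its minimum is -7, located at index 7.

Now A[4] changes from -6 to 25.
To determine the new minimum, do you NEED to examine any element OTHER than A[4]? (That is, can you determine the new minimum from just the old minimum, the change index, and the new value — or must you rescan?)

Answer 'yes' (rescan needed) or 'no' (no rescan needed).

Answer: no

Derivation:
Old min = -7 at index 7
Change at index 4: -6 -> 25
Index 4 was NOT the min. New min = min(-7, 25). No rescan of other elements needed.
Needs rescan: no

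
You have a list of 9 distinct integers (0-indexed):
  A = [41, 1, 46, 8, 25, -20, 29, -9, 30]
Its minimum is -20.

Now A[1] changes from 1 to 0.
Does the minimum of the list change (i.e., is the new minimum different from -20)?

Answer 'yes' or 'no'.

Answer: no

Derivation:
Old min = -20
Change: A[1] 1 -> 0
Changed element was NOT the min; min changes only if 0 < -20.
New min = -20; changed? no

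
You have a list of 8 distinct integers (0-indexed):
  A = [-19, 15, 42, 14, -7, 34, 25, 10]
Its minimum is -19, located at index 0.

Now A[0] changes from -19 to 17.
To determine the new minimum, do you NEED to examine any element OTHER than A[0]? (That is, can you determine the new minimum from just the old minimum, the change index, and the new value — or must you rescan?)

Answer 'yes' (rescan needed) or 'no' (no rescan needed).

Old min = -19 at index 0
Change at index 0: -19 -> 17
Index 0 WAS the min and new value 17 > old min -19. Must rescan other elements to find the new min.
Needs rescan: yes

Answer: yes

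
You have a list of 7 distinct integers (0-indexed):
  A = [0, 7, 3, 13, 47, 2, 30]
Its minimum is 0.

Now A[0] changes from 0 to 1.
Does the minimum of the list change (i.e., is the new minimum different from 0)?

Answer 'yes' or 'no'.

Answer: yes

Derivation:
Old min = 0
Change: A[0] 0 -> 1
Changed element was the min; new min must be rechecked.
New min = 1; changed? yes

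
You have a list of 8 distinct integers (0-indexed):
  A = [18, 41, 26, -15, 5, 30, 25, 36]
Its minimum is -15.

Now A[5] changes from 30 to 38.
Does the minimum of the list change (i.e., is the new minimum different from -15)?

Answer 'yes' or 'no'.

Old min = -15
Change: A[5] 30 -> 38
Changed element was NOT the min; min changes only if 38 < -15.
New min = -15; changed? no

Answer: no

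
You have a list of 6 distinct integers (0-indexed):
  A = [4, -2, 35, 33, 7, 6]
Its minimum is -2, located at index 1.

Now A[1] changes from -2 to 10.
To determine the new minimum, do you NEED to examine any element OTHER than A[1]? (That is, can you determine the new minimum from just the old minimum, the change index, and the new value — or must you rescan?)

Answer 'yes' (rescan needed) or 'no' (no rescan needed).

Old min = -2 at index 1
Change at index 1: -2 -> 10
Index 1 WAS the min and new value 10 > old min -2. Must rescan other elements to find the new min.
Needs rescan: yes

Answer: yes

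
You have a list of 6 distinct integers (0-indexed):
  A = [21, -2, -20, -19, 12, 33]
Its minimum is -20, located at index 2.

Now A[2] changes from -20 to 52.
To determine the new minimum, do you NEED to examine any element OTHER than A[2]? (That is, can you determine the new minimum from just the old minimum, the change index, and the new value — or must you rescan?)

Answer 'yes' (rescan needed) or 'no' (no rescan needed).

Old min = -20 at index 2
Change at index 2: -20 -> 52
Index 2 WAS the min and new value 52 > old min -20. Must rescan other elements to find the new min.
Needs rescan: yes

Answer: yes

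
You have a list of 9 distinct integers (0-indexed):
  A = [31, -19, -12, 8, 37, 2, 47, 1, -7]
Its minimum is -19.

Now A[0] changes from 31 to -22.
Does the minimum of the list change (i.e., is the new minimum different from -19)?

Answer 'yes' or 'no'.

Answer: yes

Derivation:
Old min = -19
Change: A[0] 31 -> -22
Changed element was NOT the min; min changes only if -22 < -19.
New min = -22; changed? yes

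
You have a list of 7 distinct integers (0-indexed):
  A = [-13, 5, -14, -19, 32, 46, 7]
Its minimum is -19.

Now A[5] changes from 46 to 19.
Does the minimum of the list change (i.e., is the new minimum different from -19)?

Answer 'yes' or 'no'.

Answer: no

Derivation:
Old min = -19
Change: A[5] 46 -> 19
Changed element was NOT the min; min changes only if 19 < -19.
New min = -19; changed? no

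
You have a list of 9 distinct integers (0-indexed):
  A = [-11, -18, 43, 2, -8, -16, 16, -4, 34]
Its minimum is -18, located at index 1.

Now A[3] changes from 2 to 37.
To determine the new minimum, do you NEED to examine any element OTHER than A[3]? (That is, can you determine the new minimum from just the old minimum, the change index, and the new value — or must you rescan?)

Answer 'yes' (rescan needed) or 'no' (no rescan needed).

Answer: no

Derivation:
Old min = -18 at index 1
Change at index 3: 2 -> 37
Index 3 was NOT the min. New min = min(-18, 37). No rescan of other elements needed.
Needs rescan: no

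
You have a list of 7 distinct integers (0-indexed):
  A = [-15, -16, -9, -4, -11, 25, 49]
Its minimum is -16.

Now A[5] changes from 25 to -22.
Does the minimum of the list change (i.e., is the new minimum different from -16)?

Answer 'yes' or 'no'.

Answer: yes

Derivation:
Old min = -16
Change: A[5] 25 -> -22
Changed element was NOT the min; min changes only if -22 < -16.
New min = -22; changed? yes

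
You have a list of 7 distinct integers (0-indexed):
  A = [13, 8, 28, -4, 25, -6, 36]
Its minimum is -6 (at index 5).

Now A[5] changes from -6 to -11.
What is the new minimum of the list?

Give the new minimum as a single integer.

Answer: -11

Derivation:
Old min = -6 (at index 5)
Change: A[5] -6 -> -11
Changed element WAS the min. Need to check: is -11 still <= all others?
  Min of remaining elements: -4
  New min = min(-11, -4) = -11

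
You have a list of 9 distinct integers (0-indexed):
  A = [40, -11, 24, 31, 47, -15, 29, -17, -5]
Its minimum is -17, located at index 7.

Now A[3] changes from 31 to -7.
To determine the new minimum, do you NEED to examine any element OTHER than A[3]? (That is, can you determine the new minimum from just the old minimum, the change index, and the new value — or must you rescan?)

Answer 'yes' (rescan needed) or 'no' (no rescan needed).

Answer: no

Derivation:
Old min = -17 at index 7
Change at index 3: 31 -> -7
Index 3 was NOT the min. New min = min(-17, -7). No rescan of other elements needed.
Needs rescan: no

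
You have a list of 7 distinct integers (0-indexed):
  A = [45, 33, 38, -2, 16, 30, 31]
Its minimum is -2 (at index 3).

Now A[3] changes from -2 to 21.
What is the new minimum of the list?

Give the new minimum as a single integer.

Old min = -2 (at index 3)
Change: A[3] -2 -> 21
Changed element WAS the min. Need to check: is 21 still <= all others?
  Min of remaining elements: 16
  New min = min(21, 16) = 16

Answer: 16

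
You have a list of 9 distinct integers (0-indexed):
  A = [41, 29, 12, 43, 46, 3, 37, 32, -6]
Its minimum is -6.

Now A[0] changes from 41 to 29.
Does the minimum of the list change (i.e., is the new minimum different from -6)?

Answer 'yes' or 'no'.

Old min = -6
Change: A[0] 41 -> 29
Changed element was NOT the min; min changes only if 29 < -6.
New min = -6; changed? no

Answer: no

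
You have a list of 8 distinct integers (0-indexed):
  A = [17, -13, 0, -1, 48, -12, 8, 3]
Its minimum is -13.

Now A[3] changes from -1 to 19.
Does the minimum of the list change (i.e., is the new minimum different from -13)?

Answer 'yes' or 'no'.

Answer: no

Derivation:
Old min = -13
Change: A[3] -1 -> 19
Changed element was NOT the min; min changes only if 19 < -13.
New min = -13; changed? no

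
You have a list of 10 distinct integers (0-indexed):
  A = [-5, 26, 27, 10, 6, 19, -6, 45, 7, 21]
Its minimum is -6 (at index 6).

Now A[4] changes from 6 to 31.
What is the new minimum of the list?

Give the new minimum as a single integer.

Old min = -6 (at index 6)
Change: A[4] 6 -> 31
Changed element was NOT the old min.
  New min = min(old_min, new_val) = min(-6, 31) = -6

Answer: -6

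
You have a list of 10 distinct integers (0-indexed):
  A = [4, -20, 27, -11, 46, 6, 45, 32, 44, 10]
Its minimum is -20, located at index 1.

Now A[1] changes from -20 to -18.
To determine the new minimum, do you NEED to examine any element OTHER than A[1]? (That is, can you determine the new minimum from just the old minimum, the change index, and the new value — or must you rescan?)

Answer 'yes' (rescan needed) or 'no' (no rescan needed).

Old min = -20 at index 1
Change at index 1: -20 -> -18
Index 1 WAS the min and new value -18 > old min -20. Must rescan other elements to find the new min.
Needs rescan: yes

Answer: yes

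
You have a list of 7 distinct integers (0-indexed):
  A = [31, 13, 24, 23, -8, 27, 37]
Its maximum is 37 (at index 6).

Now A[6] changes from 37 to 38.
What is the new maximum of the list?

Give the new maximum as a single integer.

Answer: 38

Derivation:
Old max = 37 (at index 6)
Change: A[6] 37 -> 38
Changed element WAS the max -> may need rescan.
  Max of remaining elements: 31
  New max = max(38, 31) = 38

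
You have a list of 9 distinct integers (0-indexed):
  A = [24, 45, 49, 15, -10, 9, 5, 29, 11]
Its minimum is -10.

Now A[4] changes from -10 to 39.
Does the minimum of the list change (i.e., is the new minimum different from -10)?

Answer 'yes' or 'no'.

Answer: yes

Derivation:
Old min = -10
Change: A[4] -10 -> 39
Changed element was the min; new min must be rechecked.
New min = 5; changed? yes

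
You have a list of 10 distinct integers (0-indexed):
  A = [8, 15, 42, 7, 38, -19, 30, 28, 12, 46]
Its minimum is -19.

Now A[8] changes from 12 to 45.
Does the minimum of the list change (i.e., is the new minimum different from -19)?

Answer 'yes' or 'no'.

Old min = -19
Change: A[8] 12 -> 45
Changed element was NOT the min; min changes only if 45 < -19.
New min = -19; changed? no

Answer: no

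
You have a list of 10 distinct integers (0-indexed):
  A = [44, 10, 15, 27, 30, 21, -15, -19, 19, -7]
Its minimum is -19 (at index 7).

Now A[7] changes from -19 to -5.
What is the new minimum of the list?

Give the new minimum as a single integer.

Old min = -19 (at index 7)
Change: A[7] -19 -> -5
Changed element WAS the min. Need to check: is -5 still <= all others?
  Min of remaining elements: -15
  New min = min(-5, -15) = -15

Answer: -15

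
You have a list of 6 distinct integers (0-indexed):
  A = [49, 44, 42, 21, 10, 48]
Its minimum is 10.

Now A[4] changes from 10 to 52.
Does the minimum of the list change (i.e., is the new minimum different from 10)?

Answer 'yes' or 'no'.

Answer: yes

Derivation:
Old min = 10
Change: A[4] 10 -> 52
Changed element was the min; new min must be rechecked.
New min = 21; changed? yes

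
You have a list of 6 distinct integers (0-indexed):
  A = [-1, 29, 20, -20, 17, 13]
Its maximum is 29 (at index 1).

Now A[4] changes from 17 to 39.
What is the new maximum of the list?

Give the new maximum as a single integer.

Old max = 29 (at index 1)
Change: A[4] 17 -> 39
Changed element was NOT the old max.
  New max = max(old_max, new_val) = max(29, 39) = 39

Answer: 39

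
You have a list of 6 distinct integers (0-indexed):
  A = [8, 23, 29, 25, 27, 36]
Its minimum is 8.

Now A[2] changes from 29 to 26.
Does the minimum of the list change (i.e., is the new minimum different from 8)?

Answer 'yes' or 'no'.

Old min = 8
Change: A[2] 29 -> 26
Changed element was NOT the min; min changes only if 26 < 8.
New min = 8; changed? no

Answer: no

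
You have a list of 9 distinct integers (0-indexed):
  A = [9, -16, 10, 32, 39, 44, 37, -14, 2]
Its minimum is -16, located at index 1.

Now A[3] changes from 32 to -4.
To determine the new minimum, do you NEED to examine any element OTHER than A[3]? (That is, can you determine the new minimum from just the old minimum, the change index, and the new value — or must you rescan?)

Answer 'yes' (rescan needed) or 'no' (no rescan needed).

Answer: no

Derivation:
Old min = -16 at index 1
Change at index 3: 32 -> -4
Index 3 was NOT the min. New min = min(-16, -4). No rescan of other elements needed.
Needs rescan: no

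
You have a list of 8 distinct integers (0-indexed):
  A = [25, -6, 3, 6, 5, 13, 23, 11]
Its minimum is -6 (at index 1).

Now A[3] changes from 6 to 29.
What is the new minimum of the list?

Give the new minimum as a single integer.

Old min = -6 (at index 1)
Change: A[3] 6 -> 29
Changed element was NOT the old min.
  New min = min(old_min, new_val) = min(-6, 29) = -6

Answer: -6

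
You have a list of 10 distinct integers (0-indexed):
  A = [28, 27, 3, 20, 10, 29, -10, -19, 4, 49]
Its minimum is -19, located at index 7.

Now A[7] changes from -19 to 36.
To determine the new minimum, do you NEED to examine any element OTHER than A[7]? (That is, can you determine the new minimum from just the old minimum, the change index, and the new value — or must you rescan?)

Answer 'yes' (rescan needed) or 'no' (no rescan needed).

Answer: yes

Derivation:
Old min = -19 at index 7
Change at index 7: -19 -> 36
Index 7 WAS the min and new value 36 > old min -19. Must rescan other elements to find the new min.
Needs rescan: yes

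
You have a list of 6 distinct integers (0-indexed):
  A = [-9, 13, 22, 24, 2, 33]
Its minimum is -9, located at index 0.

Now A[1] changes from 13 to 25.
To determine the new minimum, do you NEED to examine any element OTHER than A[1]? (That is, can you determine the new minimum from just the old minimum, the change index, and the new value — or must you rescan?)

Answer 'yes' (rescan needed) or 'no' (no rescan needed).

Answer: no

Derivation:
Old min = -9 at index 0
Change at index 1: 13 -> 25
Index 1 was NOT the min. New min = min(-9, 25). No rescan of other elements needed.
Needs rescan: no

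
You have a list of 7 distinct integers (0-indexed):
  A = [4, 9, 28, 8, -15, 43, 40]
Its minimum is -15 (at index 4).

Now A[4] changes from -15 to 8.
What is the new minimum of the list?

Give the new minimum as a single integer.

Old min = -15 (at index 4)
Change: A[4] -15 -> 8
Changed element WAS the min. Need to check: is 8 still <= all others?
  Min of remaining elements: 4
  New min = min(8, 4) = 4

Answer: 4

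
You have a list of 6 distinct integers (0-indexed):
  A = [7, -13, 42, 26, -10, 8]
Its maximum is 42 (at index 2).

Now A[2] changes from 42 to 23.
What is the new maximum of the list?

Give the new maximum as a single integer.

Old max = 42 (at index 2)
Change: A[2] 42 -> 23
Changed element WAS the max -> may need rescan.
  Max of remaining elements: 26
  New max = max(23, 26) = 26

Answer: 26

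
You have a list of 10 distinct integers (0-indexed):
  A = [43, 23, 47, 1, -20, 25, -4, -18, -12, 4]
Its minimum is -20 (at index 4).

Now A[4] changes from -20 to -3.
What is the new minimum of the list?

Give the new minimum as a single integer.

Old min = -20 (at index 4)
Change: A[4] -20 -> -3
Changed element WAS the min. Need to check: is -3 still <= all others?
  Min of remaining elements: -18
  New min = min(-3, -18) = -18

Answer: -18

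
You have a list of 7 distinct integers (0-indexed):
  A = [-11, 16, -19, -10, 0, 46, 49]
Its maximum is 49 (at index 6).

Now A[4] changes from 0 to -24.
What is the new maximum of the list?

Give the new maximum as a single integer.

Old max = 49 (at index 6)
Change: A[4] 0 -> -24
Changed element was NOT the old max.
  New max = max(old_max, new_val) = max(49, -24) = 49

Answer: 49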